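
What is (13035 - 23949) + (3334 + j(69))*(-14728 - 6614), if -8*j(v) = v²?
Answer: -233855937/4 ≈ -5.8464e+7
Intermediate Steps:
j(v) = -v²/8
(13035 - 23949) + (3334 + j(69))*(-14728 - 6614) = (13035 - 23949) + (3334 - ⅛*69²)*(-14728 - 6614) = -10914 + (3334 - ⅛*4761)*(-21342) = -10914 + (3334 - 4761/8)*(-21342) = -10914 + (21911/8)*(-21342) = -10914 - 233812281/4 = -233855937/4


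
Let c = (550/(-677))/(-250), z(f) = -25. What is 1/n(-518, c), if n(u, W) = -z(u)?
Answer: 1/25 ≈ 0.040000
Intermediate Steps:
c = 11/3385 (c = (550*(-1/677))*(-1/250) = -550/677*(-1/250) = 11/3385 ≈ 0.0032496)
n(u, W) = 25 (n(u, W) = -1*(-25) = 25)
1/n(-518, c) = 1/25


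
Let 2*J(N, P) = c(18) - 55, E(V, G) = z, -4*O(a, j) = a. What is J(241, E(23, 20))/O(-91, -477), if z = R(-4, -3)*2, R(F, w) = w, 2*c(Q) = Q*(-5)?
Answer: -200/91 ≈ -2.1978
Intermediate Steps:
c(Q) = -5*Q/2 (c(Q) = (Q*(-5))/2 = (-5*Q)/2 = -5*Q/2)
O(a, j) = -a/4
z = -6 (z = -3*2 = -6)
E(V, G) = -6
J(N, P) = -50 (J(N, P) = (-5/2*18 - 55)/2 = (-45 - 55)/2 = (1/2)*(-100) = -50)
J(241, E(23, 20))/O(-91, -477) = -50/((-1/4*(-91))) = -50/91/4 = -50*4/91 = -200/91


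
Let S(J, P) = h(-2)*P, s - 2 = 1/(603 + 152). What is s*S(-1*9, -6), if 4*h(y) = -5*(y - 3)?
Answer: -22665/302 ≈ -75.050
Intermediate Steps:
h(y) = 15/4 - 5*y/4 (h(y) = (-5*(y - 3))/4 = (-5*(-3 + y))/4 = (15 - 5*y)/4 = 15/4 - 5*y/4)
s = 1511/755 (s = 2 + 1/(603 + 152) = 2 + 1/755 = 1511/755 ≈ 2.0013)
S(J, P) = 25*P/4 (S(J, P) = (15/4 - 5/4*(-2))*P = (15/4 + 5/2)*P = 25*P/4)
s*S(-1*9, -6) = 1511*((25/4)*(-6))/755 = (1511/755)*(-75/2) = -22665/302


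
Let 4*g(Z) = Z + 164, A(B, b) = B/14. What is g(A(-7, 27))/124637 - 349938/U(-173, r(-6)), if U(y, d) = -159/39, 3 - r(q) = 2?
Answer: 4535983157955/52846088 ≈ 85834.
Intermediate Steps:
A(B, b) = B/14 (A(B, b) = B*(1/14) = B/14)
r(q) = 1 (r(q) = 3 - 1*2 = 3 - 2 = 1)
g(Z) = 41 + Z/4 (g(Z) = (Z + 164)/4 = (164 + Z)/4 = 41 + Z/4)
U(y, d) = -53/13 (U(y, d) = -159*1/39 = -53/13)
g(A(-7, 27))/124637 - 349938/U(-173, r(-6)) = (41 + ((1/14)*(-7))/4)/124637 - 349938/(-53/13) = (41 + (¼)*(-½))*(1/124637) - 349938*(-13/53) = (41 - ⅛)*(1/124637) + 4549194/53 = (327/8)*(1/124637) + 4549194/53 = 327/997096 + 4549194/53 = 4535983157955/52846088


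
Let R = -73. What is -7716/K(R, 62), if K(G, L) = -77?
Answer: 7716/77 ≈ 100.21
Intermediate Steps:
-7716/K(R, 62) = -7716/(-77) = -7716*(-1/77) = 7716/77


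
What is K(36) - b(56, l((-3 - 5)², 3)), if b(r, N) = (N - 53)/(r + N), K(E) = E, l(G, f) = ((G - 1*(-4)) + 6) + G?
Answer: 6899/194 ≈ 35.562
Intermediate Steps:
l(G, f) = 10 + 2*G (l(G, f) = ((G + 4) + 6) + G = ((4 + G) + 6) + G = (10 + G) + G = 10 + 2*G)
b(r, N) = (-53 + N)/(N + r)
K(36) - b(56, l((-3 - 5)², 3)) = 36 - (-53 + (10 + 2*(-3 - 5)²))/((10 + 2*(-3 - 5)²) + 56) = 36 - (-53 + (10 + 2*(-8)²))/((10 + 2*(-8)²) + 56) = 36 - (-53 + (10 + 2*64))/((10 + 2*64) + 56) = 36 - (-53 + (10 + 128))/((10 + 128) + 56) = 36 - (-53 + 138)/(138 + 56) = 36 - 85/194 = 6899/194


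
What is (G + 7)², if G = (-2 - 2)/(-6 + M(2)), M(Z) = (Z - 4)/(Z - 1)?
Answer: 225/4 ≈ 56.250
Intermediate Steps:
M(Z) = (-4 + Z)/(-1 + Z)
G = ½ (G = (-2 - 2)/(-6 + (-4 + 2)/(-1 + 2)) = -4/(-6 - 2/1) = -4/(-6 + 1*(-2)) = -4/(-6 - 2) = -4/(-8) = -4*(-⅛) = ½ ≈ 0.50000)
(G + 7)² = (½ + 7)² = (15/2)² = 225/4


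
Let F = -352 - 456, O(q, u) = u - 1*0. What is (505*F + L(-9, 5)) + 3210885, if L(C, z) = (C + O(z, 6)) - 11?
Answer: 2802831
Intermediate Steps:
O(q, u) = u (O(q, u) = u + 0 = u)
F = -808
L(C, z) = -5 + C (L(C, z) = (C + 6) - 11 = (6 + C) - 11 = -5 + C)
(505*F + L(-9, 5)) + 3210885 = (505*(-808) + (-5 - 9)) + 3210885 = (-408040 - 14) + 3210885 = -408054 + 3210885 = 2802831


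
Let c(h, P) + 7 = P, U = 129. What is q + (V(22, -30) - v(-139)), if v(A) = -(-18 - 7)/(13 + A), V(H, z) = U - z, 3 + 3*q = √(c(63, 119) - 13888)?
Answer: 19933/126 + 4*I*√861/3 ≈ 158.2 + 39.124*I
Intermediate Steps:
c(h, P) = -7 + P
q = -1 + 4*I*√861/3 (q = -1 + √((-7 + 119) - 13888)/3 = -1 + √(112 - 13888)/3 = -1 + √(-13776)/3 = -1 + (4*I*√861)/3 = -1 + 4*I*√861/3 ≈ -1.0 + 39.124*I)
V(H, z) = 129 - z
v(A) = 25/(13 + A) (v(A) = -(-25)/(13 + A) = 25/(13 + A))
q + (V(22, -30) - v(-139)) = (-1 + 4*I*√861/3) + ((129 - 1*(-30)) - 25/(13 - 139)) = (-1 + 4*I*√861/3) + ((129 + 30) - 25/(-126)) = (-1 + 4*I*√861/3) + (159 - 25*(-1)/126) = (-1 + 4*I*√861/3) + (159 - 1*(-25/126)) = (-1 + 4*I*√861/3) + (159 + 25/126) = (-1 + 4*I*√861/3) + 20059/126 = 19933/126 + 4*I*√861/3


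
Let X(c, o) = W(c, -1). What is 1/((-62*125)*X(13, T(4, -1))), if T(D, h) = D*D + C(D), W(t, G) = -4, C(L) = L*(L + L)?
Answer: 1/31000 ≈ 3.2258e-5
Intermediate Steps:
C(L) = 2*L**2 (C(L) = L*(2*L) = 2*L**2)
T(D, h) = 3*D**2 (T(D, h) = D*D + 2*D**2 = D**2 + 2*D**2 = 3*D**2)
X(c, o) = -4
1/((-62*125)*X(13, T(4, -1))) = 1/(-62*125*(-4)) = 1/(-7750*(-4)) = 1/31000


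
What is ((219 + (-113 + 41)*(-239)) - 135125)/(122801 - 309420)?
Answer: 117698/186619 ≈ 0.63069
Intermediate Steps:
((219 + (-113 + 41)*(-239)) - 135125)/(122801 - 309420) = ((219 - 72*(-239)) - 135125)/(-186619) = ((219 + 17208) - 135125)*(-1/186619) = (17427 - 135125)*(-1/186619) = -117698*(-1/186619) = 117698/186619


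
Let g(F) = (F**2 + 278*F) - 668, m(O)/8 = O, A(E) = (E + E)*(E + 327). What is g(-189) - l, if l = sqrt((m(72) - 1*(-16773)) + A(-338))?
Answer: -17489 - sqrt(24785) ≈ -17646.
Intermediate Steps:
A(E) = 2*E*(327 + E) (A(E) = (2*E)*(327 + E) = 2*E*(327 + E))
m(O) = 8*O
g(F) = -668 + F**2 + 278*F
l = sqrt(24785) (l = sqrt((8*72 - 1*(-16773)) + 2*(-338)*(327 - 338)) = sqrt((576 + 16773) + 2*(-338)*(-11)) = sqrt(17349 + 7436) = sqrt(24785) ≈ 157.43)
g(-189) - l = (-668 + (-189)**2 + 278*(-189)) - sqrt(24785) = (-668 + 35721 - 52542) - sqrt(24785) = -17489 - sqrt(24785)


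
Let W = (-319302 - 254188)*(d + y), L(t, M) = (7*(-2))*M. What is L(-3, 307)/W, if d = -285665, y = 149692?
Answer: -2149/38989577885 ≈ -5.5117e-8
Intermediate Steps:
L(t, M) = -14*M
W = 77979155770 (W = (-319302 - 254188)*(-285665 + 149692) = -573490*(-135973) = 77979155770)
L(-3, 307)/W = -14*307/77979155770 = -4298*1/77979155770 = -2149/38989577885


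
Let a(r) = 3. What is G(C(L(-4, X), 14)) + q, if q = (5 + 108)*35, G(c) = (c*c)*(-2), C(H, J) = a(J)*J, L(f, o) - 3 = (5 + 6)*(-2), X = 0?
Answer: 427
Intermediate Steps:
L(f, o) = -19 (L(f, o) = 3 + (5 + 6)*(-2) = 3 + 11*(-2) = 3 - 22 = -19)
C(H, J) = 3*J
G(c) = -2*c² (G(c) = c²*(-2) = -2*c²)
q = 3955 (q = 113*35 = 3955)
G(C(L(-4, X), 14)) + q = -2*(3*14)² + 3955 = -2*42² + 3955 = -2*1764 + 3955 = -3528 + 3955 = 427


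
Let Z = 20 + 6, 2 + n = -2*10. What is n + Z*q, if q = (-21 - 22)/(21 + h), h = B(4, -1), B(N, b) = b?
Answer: -779/10 ≈ -77.900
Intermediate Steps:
h = -1
n = -22 (n = -2 - 2*10 = -2 - 20 = -22)
q = -43/20 (q = (-21 - 22)/(21 - 1) = -43/20 ≈ -2.1500)
Z = 26
n + Z*q = -22 + 26*(-43/20) = -22 - 559/10 = -779/10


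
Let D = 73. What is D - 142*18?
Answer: -2483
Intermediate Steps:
D - 142*18 = 73 - 142*18 = 73 - 2556 = -2483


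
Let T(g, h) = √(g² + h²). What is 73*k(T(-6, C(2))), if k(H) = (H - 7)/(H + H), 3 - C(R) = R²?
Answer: 73/2 - 511*√37/74 ≈ -5.5039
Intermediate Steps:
C(R) = 3 - R²
k(H) = (-7 + H)/(2*H) (k(H) = (-7 + H)/((2*H)) = (-7 + H)*(1/(2*H)) = (-7 + H)/(2*H))
73*k(T(-6, C(2))) = 73*((-7 + √((-6)² + (3 - 1*2²)²))/(2*(√((-6)² + (3 - 1*2²)²)))) = 73*((-7 + √(36 + (3 - 1*4)²))/(2*(√(36 + (3 - 1*4)²)))) = 73*((-7 + √(36 + (3 - 4)²))/(2*(√(36 + (3 - 4)²)))) = 73*((-7 + √(36 + (-1)²))/(2*(√(36 + (-1)²)))) = 73*((-7 + √(36 + 1))/(2*(√(36 + 1)))) = 73*((-7 + √37)/(2*(√37))) = 73*((√37/37)*(-7 + √37)/2) = 73*(√37*(-7 + √37)/74) = 73*√37*(-7 + √37)/74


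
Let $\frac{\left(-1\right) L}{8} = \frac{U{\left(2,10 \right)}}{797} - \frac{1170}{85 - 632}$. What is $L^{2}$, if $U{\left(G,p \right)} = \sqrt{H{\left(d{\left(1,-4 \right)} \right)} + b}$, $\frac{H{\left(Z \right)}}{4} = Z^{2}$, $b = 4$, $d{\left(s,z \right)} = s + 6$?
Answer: $\frac{55654236281600}{190060249681} + \frac{1497600 \sqrt{2}}{435959} \approx 297.68$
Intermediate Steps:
$d{\left(s,z \right)} = 6 + s$
$H{\left(Z \right)} = 4 Z^{2}$
$U{\left(G,p \right)} = 10 \sqrt{2}$ ($U{\left(G,p \right)} = \sqrt{4 \left(6 + 1\right)^{2} + 4} = \sqrt{4 \cdot 7^{2} + 4} = \sqrt{4 \cdot 49 + 4} = \sqrt{196 + 4} = \sqrt{200} = 10 \sqrt{2}$)
$L = - \frac{9360}{547} - \frac{80 \sqrt{2}}{797}$ ($L = - 8 \left(\frac{10 \sqrt{2}}{797} - \frac{1170}{85 - 632}\right) = - 8 \left(10 \sqrt{2} \cdot \frac{1}{797} - \frac{1170}{85 - 632}\right) = - 8 \left(\frac{10 \sqrt{2}}{797} - \frac{1170}{-547}\right) = - 8 \left(\frac{10 \sqrt{2}}{797} - - \frac{1170}{547}\right) = - 8 \left(\frac{10 \sqrt{2}}{797} + \frac{1170}{547}\right) = - 8 \left(\frac{1170}{547} + \frac{10 \sqrt{2}}{797}\right) = - \frac{9360}{547} - \frac{80 \sqrt{2}}{797} \approx -17.253$)
$L^{2} = \left(- \frac{9360}{547} - \frac{80 \sqrt{2}}{797}\right)^{2}$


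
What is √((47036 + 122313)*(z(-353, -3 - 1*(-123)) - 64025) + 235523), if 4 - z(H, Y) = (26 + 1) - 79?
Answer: I*√10832850658 ≈ 1.0408e+5*I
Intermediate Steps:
z(H, Y) = 56 (z(H, Y) = 4 - ((26 + 1) - 79) = 4 - (27 - 79) = 4 - 1*(-52) = 4 + 52 = 56)
√((47036 + 122313)*(z(-353, -3 - 1*(-123)) - 64025) + 235523) = √((47036 + 122313)*(56 - 64025) + 235523) = √(169349*(-63969) + 235523) = √(-10833086181 + 235523) = √(-10832850658) = I*√10832850658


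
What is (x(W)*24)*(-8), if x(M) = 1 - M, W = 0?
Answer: -192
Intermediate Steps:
(x(W)*24)*(-8) = ((1 - 1*0)*24)*(-8) = ((1 + 0)*24)*(-8) = (1*24)*(-8) = 24*(-8) = -192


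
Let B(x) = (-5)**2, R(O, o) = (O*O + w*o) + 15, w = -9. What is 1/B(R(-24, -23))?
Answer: 1/25 ≈ 0.040000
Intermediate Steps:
R(O, o) = 15 + O**2 - 9*o (R(O, o) = (O*O - 9*o) + 15 = (O**2 - 9*o) + 15 = 15 + O**2 - 9*o)
B(x) = 25
1/B(R(-24, -23)) = 1/25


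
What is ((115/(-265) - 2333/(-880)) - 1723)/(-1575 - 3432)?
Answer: 26752437/77842160 ≈ 0.34368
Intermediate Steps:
((115/(-265) - 2333/(-880)) - 1723)/(-1575 - 3432) = ((115*(-1/265) - 2333*(-1/880)) - 1723)/(-5007) = ((-23/53 + 2333/880) - 1723)*(-1/5007) = (103409/46640 - 1723)*(-1/5007) = -80257311/46640*(-1/5007) = 26752437/77842160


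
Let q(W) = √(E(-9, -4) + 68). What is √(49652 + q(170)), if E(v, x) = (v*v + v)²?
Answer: √(49652 + 2*√1313) ≈ 222.99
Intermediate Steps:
E(v, x) = (v + v²)² (E(v, x) = (v² + v)² = (v + v²)²)
q(W) = 2*√1313 (q(W) = √((-9)²*(1 - 9)² + 68) = √(81*(-8)² + 68) = √(81*64 + 68) = √(5184 + 68) = √5252 = 2*√1313)
√(49652 + q(170)) = √(49652 + 2*√1313)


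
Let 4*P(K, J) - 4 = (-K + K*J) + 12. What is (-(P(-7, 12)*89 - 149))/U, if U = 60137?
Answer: 6025/240548 ≈ 0.025047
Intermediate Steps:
P(K, J) = 4 - K/4 + J*K/4 (P(K, J) = 1 + ((-K + K*J) + 12)/4 = 1 + ((-K + J*K) + 12)/4 = 1 + (12 - K + J*K)/4 = 1 + (3 - K/4 + J*K/4) = 4 - K/4 + J*K/4)
(-(P(-7, 12)*89 - 149))/U = -((4 - 1/4*(-7) + (1/4)*12*(-7))*89 - 149)/60137 = -((4 + 7/4 - 21)*89 - 149)*(1/60137) = -(-61/4*89 - 149)*(1/60137) = -(-5429/4 - 149)*(1/60137) = -1*(-6025/4)*(1/60137) = (6025/4)*(1/60137) = 6025/240548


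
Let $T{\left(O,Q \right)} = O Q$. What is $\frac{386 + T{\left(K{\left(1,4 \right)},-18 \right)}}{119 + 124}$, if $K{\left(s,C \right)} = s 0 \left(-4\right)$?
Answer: $\frac{386}{243} \approx 1.5885$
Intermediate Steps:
$K{\left(s,C \right)} = 0$ ($K{\left(s,C \right)} = 0 \left(-4\right) = 0$)
$\frac{386 + T{\left(K{\left(1,4 \right)},-18 \right)}}{119 + 124} = \frac{386 + 0 \left(-18\right)}{119 + 124} = \frac{386 + 0}{243} = 386 \cdot \frac{1}{243} = \frac{386}{243}$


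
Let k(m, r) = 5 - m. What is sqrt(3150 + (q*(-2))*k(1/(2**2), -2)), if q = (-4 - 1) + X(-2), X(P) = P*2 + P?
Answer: sqrt(13018)/2 ≈ 57.048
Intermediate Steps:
X(P) = 3*P (X(P) = 2*P + P = 3*P)
q = -11 (q = (-4 - 1) + 3*(-2) = -5 - 6 = -11)
sqrt(3150 + (q*(-2))*k(1/(2**2), -2)) = sqrt(3150 + (-11*(-2))*(5 - 1/(2**2))) = sqrt(3150 + 22*(5 - 1/4)) = sqrt(3150 + 22*(19/4)) = sqrt(3150 + 209/2) = sqrt(6509/2) = sqrt(13018)/2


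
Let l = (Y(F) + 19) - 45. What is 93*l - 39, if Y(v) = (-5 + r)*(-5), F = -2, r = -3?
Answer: 1263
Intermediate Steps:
Y(v) = 40 (Y(v) = (-5 - 3)*(-5) = -8*(-5) = 40)
l = 14 (l = (40 + 19) - 45 = 59 - 45 = 14)
93*l - 39 = 93*14 - 39 = 1302 - 39 = 1263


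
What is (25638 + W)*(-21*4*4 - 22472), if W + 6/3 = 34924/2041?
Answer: -1194181264000/2041 ≈ -5.8510e+8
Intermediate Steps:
W = 30842/2041 (W = -2 + 34924/2041 = 30842/2041 ≈ 15.111)
(25638 + W)*(-21*4*4 - 22472) = (25638 + 30842/2041)*(-21*4*4 - 22472) = 52358000*(-84*4 - 22472)/2041 = 52358000*(-336 - 22472)/2041 = (52358000/2041)*(-22808) = -1194181264000/2041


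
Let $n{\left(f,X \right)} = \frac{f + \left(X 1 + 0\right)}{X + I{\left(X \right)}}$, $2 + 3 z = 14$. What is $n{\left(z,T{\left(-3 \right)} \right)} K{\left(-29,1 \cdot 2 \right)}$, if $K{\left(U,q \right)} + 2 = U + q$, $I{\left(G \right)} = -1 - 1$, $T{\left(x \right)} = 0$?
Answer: $58$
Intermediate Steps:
$z = 4$ ($z = - \frac{2}{3} + \frac{1}{3} \cdot 14 = - \frac{2}{3} + \frac{14}{3} = 4$)
$I{\left(G \right)} = -2$
$K{\left(U,q \right)} = -2 + U + q$ ($K{\left(U,q \right)} = -2 + \left(U + q\right) = -2 + U + q$)
$n{\left(f,X \right)} = \frac{X + f}{-2 + X}$ ($n{\left(f,X \right)} = \frac{f + \left(X 1 + 0\right)}{X - 2} = \frac{f + \left(X + 0\right)}{-2 + X} = \frac{f + X}{-2 + X} = \frac{X + f}{-2 + X}$)
$n{\left(z,T{\left(-3 \right)} \right)} K{\left(-29,1 \cdot 2 \right)} = \frac{0 + 4}{-2 + 0} \left(-2 - 29 + 1 \cdot 2\right) = \frac{1}{-2} \cdot 4 \left(-2 - 29 + 2\right) = \left(- \frac{1}{2}\right) 4 \left(-29\right) = \left(-2\right) \left(-29\right) = 58$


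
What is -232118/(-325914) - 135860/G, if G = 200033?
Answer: 1076291927/32596777581 ≈ 0.033018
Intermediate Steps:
-232118/(-325914) - 135860/G = -232118/(-325914) - 135860/200033 = -232118*(-1/325914) - 135860*1/200033 = 116059/162957 - 135860/200033 = 1076291927/32596777581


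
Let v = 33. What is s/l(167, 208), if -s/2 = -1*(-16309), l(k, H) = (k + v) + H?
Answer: -16309/204 ≈ -79.946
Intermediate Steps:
l(k, H) = 33 + H + k (l(k, H) = (k + 33) + H = (33 + k) + H = 33 + H + k)
s = -32618 (s = -(-2)*(-16309) = -2*16309 = -32618)
s/l(167, 208) = -32618/(33 + 208 + 167) = -32618/408 = -32618*1/408 = -16309/204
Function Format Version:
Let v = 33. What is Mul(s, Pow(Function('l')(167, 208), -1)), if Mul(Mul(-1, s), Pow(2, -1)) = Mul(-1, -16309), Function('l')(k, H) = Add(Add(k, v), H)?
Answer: Rational(-16309, 204) ≈ -79.946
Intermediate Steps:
Function('l')(k, H) = Add(33, H, k) (Function('l')(k, H) = Add(Add(k, 33), H) = Add(Add(33, k), H) = Add(33, H, k))
s = -32618 (s = Mul(-2, Mul(-1, -16309)) = Mul(-2, 16309) = -32618)
Mul(s, Pow(Function('l')(167, 208), -1)) = Mul(-32618, Pow(Add(33, 208, 167), -1)) = Mul(-32618, Pow(408, -1)) = Mul(-32618, Rational(1, 408)) = Rational(-16309, 204)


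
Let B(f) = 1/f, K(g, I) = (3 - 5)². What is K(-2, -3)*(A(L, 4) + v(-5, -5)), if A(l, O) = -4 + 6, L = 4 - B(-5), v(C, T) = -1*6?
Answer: -16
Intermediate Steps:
v(C, T) = -6
K(g, I) = 4 (K(g, I) = (-2)² = 4)
B(f) = 1/f
L = 21/5 (L = 4 - 1/(-5) = 4 - 1*(-⅕) = 4 + ⅕ = 21/5 ≈ 4.2000)
A(l, O) = 2
K(-2, -3)*(A(L, 4) + v(-5, -5)) = 4*(2 - 6) = 4*(-4) = -16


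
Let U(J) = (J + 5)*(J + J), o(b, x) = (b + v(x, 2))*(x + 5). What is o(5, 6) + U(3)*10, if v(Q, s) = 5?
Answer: 590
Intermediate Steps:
o(b, x) = (5 + b)*(5 + x) (o(b, x) = (b + 5)*(x + 5) = (5 + b)*(5 + x))
U(J) = 2*J*(5 + J) (U(J) = (5 + J)*(2*J) = 2*J*(5 + J))
o(5, 6) + U(3)*10 = (25 + 5*5 + 5*6 + 5*6) + (2*3*(5 + 3))*10 = (25 + 25 + 30 + 30) + (2*3*8)*10 = 110 + 48*10 = 110 + 480 = 590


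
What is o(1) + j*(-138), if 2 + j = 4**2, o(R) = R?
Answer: -1931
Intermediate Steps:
j = 14 (j = -2 + 4**2 = -2 + 16 = 14)
o(1) + j*(-138) = 1 + 14*(-138) = 1 - 1932 = -1931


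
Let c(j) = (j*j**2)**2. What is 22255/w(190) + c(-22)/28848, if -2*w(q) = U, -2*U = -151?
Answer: 909519784/272253 ≈ 3340.7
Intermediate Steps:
U = 151/2 (U = -1/2*(-151) = 151/2 ≈ 75.500)
w(q) = -151/4 (w(q) = -1/2*151/2 = -151/4)
c(j) = j**6 (c(j) = (j**3)**2 = j**6)
22255/w(190) + c(-22)/28848 = 22255/(-151/4) + (-22)**6/28848 = 22255*(-4/151) + 113379904*(1/28848) = -89020/151 + 7086244/1803 = 909519784/272253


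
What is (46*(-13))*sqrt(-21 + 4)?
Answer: -598*I*sqrt(17) ≈ -2465.6*I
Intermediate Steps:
(46*(-13))*sqrt(-21 + 4) = -598*I*sqrt(17)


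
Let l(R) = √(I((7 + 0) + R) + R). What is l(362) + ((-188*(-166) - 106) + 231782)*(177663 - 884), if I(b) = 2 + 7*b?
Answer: 46472370636 + √2947 ≈ 4.6472e+10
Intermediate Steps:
l(R) = √(51 + 8*R) (l(R) = √((2 + 7*((7 + 0) + R)) + R) = √((2 + 7*(7 + R)) + R) = √((2 + (49 + 7*R)) + R) = √((51 + 7*R) + R) = √(51 + 8*R))
l(362) + ((-188*(-166) - 106) + 231782)*(177663 - 884) = √(51 + 8*362) + ((-188*(-166) - 106) + 231782)*(177663 - 884) = √(51 + 2896) + ((31208 - 106) + 231782)*176779 = √2947 + (31102 + 231782)*176779 = √2947 + 262884*176779 = √2947 + 46472370636 = 46472370636 + √2947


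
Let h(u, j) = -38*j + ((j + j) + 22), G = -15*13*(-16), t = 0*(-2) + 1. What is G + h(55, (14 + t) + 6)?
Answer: 2386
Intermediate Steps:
t = 1 (t = 0 + 1 = 1)
G = 3120 (G = -195*(-16) = 3120)
h(u, j) = 22 - 36*j (h(u, j) = -38*j + (2*j + 22) = -38*j + (22 + 2*j) = 22 - 36*j)
G + h(55, (14 + t) + 6) = 3120 + (22 - 36*((14 + 1) + 6)) = 3120 + (22 - 36*(15 + 6)) = 3120 + (22 - 36*21) = 3120 + (22 - 756) = 3120 - 734 = 2386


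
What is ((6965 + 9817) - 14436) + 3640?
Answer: 5986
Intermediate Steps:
((6965 + 9817) - 14436) + 3640 = (16782 - 14436) + 3640 = 2346 + 3640 = 5986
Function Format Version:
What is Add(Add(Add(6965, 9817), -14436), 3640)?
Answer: 5986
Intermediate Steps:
Add(Add(Add(6965, 9817), -14436), 3640) = Add(Add(16782, -14436), 3640) = Add(2346, 3640) = 5986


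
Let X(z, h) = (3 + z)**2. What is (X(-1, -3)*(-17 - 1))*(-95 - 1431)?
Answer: 109872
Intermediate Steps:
(X(-1, -3)*(-17 - 1))*(-95 - 1431) = ((3 - 1)**2*(-17 - 1))*(-95 - 1431) = (2**2*(-18))*(-1526) = (4*(-18))*(-1526) = -72*(-1526) = 109872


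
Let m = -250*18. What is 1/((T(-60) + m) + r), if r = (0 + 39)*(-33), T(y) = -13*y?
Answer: -1/5007 ≈ -0.00019972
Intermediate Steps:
m = -4500
r = -1287 (r = 39*(-33) = -1287)
1/((T(-60) + m) + r) = 1/((-13*(-60) - 4500) - 1287) = 1/((780 - 4500) - 1287) = 1/(-3720 - 1287) = 1/(-5007) = -1/5007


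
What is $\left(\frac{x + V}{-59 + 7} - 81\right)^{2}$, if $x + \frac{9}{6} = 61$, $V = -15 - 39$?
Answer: $\frac{71149225}{10816} \approx 6578.1$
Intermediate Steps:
$V = -54$ ($V = -15 - 39 = -54$)
$x = \frac{119}{2}$ ($x = - \frac{3}{2} + 61 = \frac{119}{2} \approx 59.5$)
$\left(\frac{x + V}{-59 + 7} - 81\right)^{2} = \left(\frac{\frac{119}{2} - 54}{-59 + 7} - 81\right)^{2} = \left(\frac{11}{2 \left(-52\right)} - 81\right)^{2} = \left(\frac{11}{2} \left(- \frac{1}{52}\right) - 81\right)^{2} = \left(- \frac{11}{104} - 81\right)^{2} = \left(- \frac{8435}{104}\right)^{2} = \frac{71149225}{10816}$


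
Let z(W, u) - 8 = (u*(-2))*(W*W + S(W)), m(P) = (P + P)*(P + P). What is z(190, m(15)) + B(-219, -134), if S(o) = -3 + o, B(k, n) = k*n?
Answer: -65287246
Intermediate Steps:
m(P) = 4*P² (m(P) = (2*P)*(2*P) = 4*P²)
z(W, u) = 8 - 2*u*(-3 + W + W²) (z(W, u) = 8 + (u*(-2))*(W*W + (-3 + W)) = 8 + (-2*u)*(W² + (-3 + W)) = 8 + (-2*u)*(-3 + W + W²) = 8 - 2*u*(-3 + W + W²))
z(190, m(15)) + B(-219, -134) = (8 - 2*4*15²*190² - 2*4*15²*(-3 + 190)) - 219*(-134) = (8 - 2*4*225*36100 - 2*4*225*187) + 29346 = (8 - 2*900*36100 - 2*900*187) + 29346 = (8 - 64980000 - 336600) + 29346 = -65316592 + 29346 = -65287246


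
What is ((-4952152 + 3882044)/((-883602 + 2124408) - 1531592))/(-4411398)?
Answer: -267527/320693194707 ≈ -8.3421e-7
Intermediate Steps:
((-4952152 + 3882044)/((-883602 + 2124408) - 1531592))/(-4411398) = -1070108/(1240806 - 1531592)*(-1/4411398) = -1070108/(-290786)*(-1/4411398) = -1070108*(-1/290786)*(-1/4411398) = (535054/145393)*(-1/4411398) = -267527/320693194707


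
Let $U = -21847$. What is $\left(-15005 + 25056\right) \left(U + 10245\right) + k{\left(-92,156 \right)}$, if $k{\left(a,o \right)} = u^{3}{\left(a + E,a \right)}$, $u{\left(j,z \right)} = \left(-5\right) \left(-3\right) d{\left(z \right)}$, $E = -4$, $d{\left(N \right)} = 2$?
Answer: $-116584702$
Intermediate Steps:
$u{\left(j,z \right)} = 30$ ($u{\left(j,z \right)} = \left(-5\right) \left(-3\right) 2 = 15 \cdot 2 = 30$)
$k{\left(a,o \right)} = 27000$ ($k{\left(a,o \right)} = 30^{3} = 27000$)
$\left(-15005 + 25056\right) \left(U + 10245\right) + k{\left(-92,156 \right)} = \left(-15005 + 25056\right) \left(-21847 + 10245\right) + 27000 = 10051 \left(-11602\right) + 27000 = -116611702 + 27000 = -116584702$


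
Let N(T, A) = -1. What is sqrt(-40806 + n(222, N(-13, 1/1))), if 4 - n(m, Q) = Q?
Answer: I*sqrt(40801) ≈ 201.99*I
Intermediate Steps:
n(m, Q) = 4 - Q
sqrt(-40806 + n(222, N(-13, 1/1))) = sqrt(-40806 + (4 - 1*(-1))) = sqrt(-40806 + (4 + 1)) = sqrt(-40806 + 5) = sqrt(-40801) = I*sqrt(40801)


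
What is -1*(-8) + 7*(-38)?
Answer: -258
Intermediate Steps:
-1*(-8) + 7*(-38) = 8 - 266 = -258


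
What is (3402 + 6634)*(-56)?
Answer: -562016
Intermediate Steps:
(3402 + 6634)*(-56) = 10036*(-56) = -562016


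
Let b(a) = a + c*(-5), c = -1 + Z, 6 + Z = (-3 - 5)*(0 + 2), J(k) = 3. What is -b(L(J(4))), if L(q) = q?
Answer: -118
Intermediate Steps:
Z = -22 (Z = -6 + (-3 - 5)*(0 + 2) = -6 - 8*2 = -6 - 16 = -22)
c = -23 (c = -1 - 22 = -23)
b(a) = 115 + a (b(a) = a - 23*(-5) = a + 115 = 115 + a)
-b(L(J(4))) = -(115 + 3) = -1*118 = -118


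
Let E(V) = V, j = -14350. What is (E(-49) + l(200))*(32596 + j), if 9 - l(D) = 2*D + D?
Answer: -11677440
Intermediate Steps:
l(D) = 9 - 3*D (l(D) = 9 - (2*D + D) = 9 - 3*D)
(E(-49) + l(200))*(32596 + j) = (-49 + (9 - 3*200))*(32596 - 14350) = (-49 + (9 - 600))*18246 = (-49 - 591)*18246 = -640*18246 = -11677440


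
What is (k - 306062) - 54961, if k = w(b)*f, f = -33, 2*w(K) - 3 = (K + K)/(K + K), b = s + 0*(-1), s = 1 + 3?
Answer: -361089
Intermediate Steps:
s = 4
b = 4 (b = 4 + 0*(-1) = 4 + 0 = 4)
w(K) = 2 (w(K) = 3/2 + ((K + K)/(K + K))/2 = 3/2 + ((2*K)/((2*K)))/2 = 3/2 + ((2*K)*(1/(2*K)))/2 = 3/2 + (½)*1 = 3/2 + ½ = 2)
k = -66 (k = 2*(-33) = -66)
(k - 306062) - 54961 = (-66 - 306062) - 54961 = -306128 - 54961 = -361089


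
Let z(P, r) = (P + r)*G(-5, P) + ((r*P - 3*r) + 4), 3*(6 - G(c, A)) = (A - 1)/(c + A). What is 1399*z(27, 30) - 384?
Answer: 16054897/11 ≈ 1.4595e+6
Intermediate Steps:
G(c, A) = 6 - (-1 + A)/(3*(A + c)) (G(c, A) = 6 - (A - 1)/(3*(c + A)) = 6 - (-1 + A)/(3*(A + c)))
z(P, r) = 4 - 3*r + P*r + (-89 + 17*P)*(P + r)/(3*(-5 + P)) (z(P, r) = (P + r)*((1 + 17*P + 18*(-5))/(3*(P - 5))) + ((r*P - 3*r) + 4) = (P + r)*((1 + 17*P - 90)/(3*(-5 + P))) + ((P*r - 3*r) + 4) = (P + r)*((-89 + 17*P)/(3*(-5 + P))) + ((-3*r + P*r) + 4) = (-89 + 17*P)*(P + r)/(3*(-5 + P)) + (4 - 3*r + P*r) = 4 - 3*r + P*r + (-89 + 17*P)*(P + r)/(3*(-5 + P)))
1399*z(27, 30) - 384 = 1399*((-60 - 77*27 - 44*30 + 17*27² - 7*27*30 + 3*30*27²)/(3*(-5 + 27))) - 384 = 1399*((⅓)*(-60 - 2079 - 1320 + 17*729 - 5670 + 3*30*729)/22) - 384 = 1399*((⅓)*(1/22)*(-60 - 2079 - 1320 + 12393 - 5670 + 65610)) - 384 = 1399*((⅓)*(1/22)*68874) - 384 = 1399*(11479/11) - 384 = 16059121/11 - 384 = 16054897/11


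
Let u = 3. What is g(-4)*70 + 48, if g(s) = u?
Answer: 258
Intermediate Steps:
g(s) = 3
g(-4)*70 + 48 = 3*70 + 48 = 210 + 48 = 258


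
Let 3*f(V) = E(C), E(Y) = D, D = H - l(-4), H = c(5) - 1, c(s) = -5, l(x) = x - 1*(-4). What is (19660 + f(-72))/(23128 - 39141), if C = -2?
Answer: -19658/16013 ≈ -1.2276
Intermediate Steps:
l(x) = 4 + x (l(x) = x + 4 = 4 + x)
H = -6 (H = -5 - 1 = -6)
D = -6 (D = -6 - (4 - 4) = -6 - 1*0 = -6 + 0 = -6)
E(Y) = -6
f(V) = -2 (f(V) = (⅓)*(-6) = -2)
(19660 + f(-72))/(23128 - 39141) = (19660 - 2)/(23128 - 39141) = 19658/(-16013) = 19658*(-1/16013) = -19658/16013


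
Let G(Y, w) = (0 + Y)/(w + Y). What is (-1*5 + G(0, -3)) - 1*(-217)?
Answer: 212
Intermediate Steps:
G(Y, w) = Y/(Y + w)
(-1*5 + G(0, -3)) - 1*(-217) = (-1*5 + 0/(0 - 3)) - 1*(-217) = (-5 + 0/(-3)) + 217 = (-5 + 0*(-⅓)) + 217 = (-5 + 0) + 217 = -5 + 217 = 212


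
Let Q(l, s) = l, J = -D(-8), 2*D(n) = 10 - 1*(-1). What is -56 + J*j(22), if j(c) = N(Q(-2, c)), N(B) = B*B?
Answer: -78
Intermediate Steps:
D(n) = 11/2 (D(n) = (10 - 1*(-1))/2 = (10 + 1)/2 = (½)*11 = 11/2)
J = -11/2 (J = -1*11/2 = -11/2 ≈ -5.5000)
N(B) = B²
j(c) = 4 (j(c) = (-2)² = 4)
-56 + J*j(22) = -56 - 11/2*4 = -56 - 22 = -78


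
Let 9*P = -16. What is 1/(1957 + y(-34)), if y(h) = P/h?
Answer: 153/299429 ≈ 0.00051097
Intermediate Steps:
P = -16/9 (P = (⅑)*(-16) = -16/9 ≈ -1.7778)
y(h) = -16/(9*h)
1/(1957 + y(-34)) = 1/(1957 - 16/9/(-34)) = 1/(1957 - 16/9*(-1/34)) = 1/(1957 + 8/153) = 1/(299429/153) = 153/299429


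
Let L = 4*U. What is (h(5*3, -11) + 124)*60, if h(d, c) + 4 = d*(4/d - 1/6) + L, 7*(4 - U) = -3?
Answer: 58470/7 ≈ 8352.9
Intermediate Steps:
U = 31/7 (U = 4 - 1/7*(-3) = 4 + 3/7 = 31/7 ≈ 4.4286)
L = 124/7 (L = 4*(31/7) = 124/7 ≈ 17.714)
h(d, c) = 96/7 + d*(-1/6 + 4/d) (h(d, c) = -4 + (d*(4/d - 1/6) + 124/7) = -4 + (d*(-1/6 + 4/d) + 124/7) = -4 + (124/7 + d*(-1/6 + 4/d)) = 96/7 + d*(-1/6 + 4/d))
(h(5*3, -11) + 124)*60 = ((124/7 - 5*3/6) + 124)*60 = ((124/7 - 1/6*15) + 124)*60 = ((124/7 - 5/2) + 124)*60 = (213/14 + 124)*60 = (1949/14)*60 = 58470/7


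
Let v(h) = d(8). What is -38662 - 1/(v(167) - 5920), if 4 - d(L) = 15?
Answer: -229304321/5931 ≈ -38662.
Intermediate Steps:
d(L) = -11 (d(L) = 4 - 1*15 = 4 - 15 = -11)
v(h) = -11
-38662 - 1/(v(167) - 5920) = -38662 - 1/(-11 - 5920) = -38662 - 1/(-5931) = -38662 - 1*(-1/5931) = -38662 + 1/5931 = -229304321/5931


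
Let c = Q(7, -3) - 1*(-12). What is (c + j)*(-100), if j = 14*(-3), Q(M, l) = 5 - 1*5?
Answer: 3000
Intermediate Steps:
Q(M, l) = 0 (Q(M, l) = 5 - 5 = 0)
j = -42
c = 12 (c = 0 - 1*(-12) = 0 + 12 = 12)
(c + j)*(-100) = (12 - 42)*(-100) = -30*(-100) = 3000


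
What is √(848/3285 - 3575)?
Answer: I*√4286204855/1095 ≈ 59.789*I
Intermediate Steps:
√(848/3285 - 3575) = √(-11743027/3285) = I*√4286204855/1095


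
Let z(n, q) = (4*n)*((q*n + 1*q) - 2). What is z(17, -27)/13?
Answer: -33184/13 ≈ -2552.6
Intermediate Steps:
z(n, q) = 4*n*(-2 + q + n*q) (z(n, q) = (4*n)*((n*q + q) - 2) = (4*n)*((q + n*q) - 2) = (4*n)*(-2 + q + n*q) = 4*n*(-2 + q + n*q))
z(17, -27)/13 = (4*17*(-2 - 27 + 17*(-27)))/13 = (4*17*(-2 - 27 - 459))*(1/13) = (4*17*(-488))*(1/13) = -33184*1/13 = -33184/13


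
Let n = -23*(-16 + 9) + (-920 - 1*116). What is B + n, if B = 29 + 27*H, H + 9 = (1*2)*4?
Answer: -873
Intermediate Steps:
n = -875 (n = -23*(-7) + (-920 - 116) = 161 - 1036 = -875)
H = -1 (H = -9 + (1*2)*4 = -9 + 2*4 = -9 + 8 = -1)
B = 2 (B = 29 + 27*(-1) = 29 - 27 = 2)
B + n = 2 - 875 = -873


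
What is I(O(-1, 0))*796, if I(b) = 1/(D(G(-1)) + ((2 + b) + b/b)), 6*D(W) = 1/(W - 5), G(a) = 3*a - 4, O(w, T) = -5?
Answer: -57312/145 ≈ -395.26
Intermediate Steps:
G(a) = -4 + 3*a
D(W) = 1/(6*(-5 + W)) (D(W) = 1/(6*(W - 5)) = 1/(6*(-5 + W)))
I(b) = 1/(215/72 + b) (I(b) = 1/(1/(6*(-5 + (-4 + 3*(-1)))) + ((2 + b) + b/b)) = 1/(1/(6*(-5 + (-4 - 3))) + ((2 + b) + 1)) = 1/(1/(6*(-5 - 7)) + (3 + b)) = 1/((1/6)/(-12) + (3 + b)) = 1/((1/6)*(-1/12) + (3 + b)) = 1/(-1/72 + (3 + b)) = 1/(215/72 + b))
I(O(-1, 0))*796 = (72/(215 + 72*(-5)))*796 = (72/(215 - 360))*796 = (72/(-145))*796 = (72*(-1/145))*796 = -72/145*796 = -57312/145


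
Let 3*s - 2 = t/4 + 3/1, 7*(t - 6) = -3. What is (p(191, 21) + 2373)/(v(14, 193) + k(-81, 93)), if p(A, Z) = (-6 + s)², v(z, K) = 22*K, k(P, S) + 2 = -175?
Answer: 16849513/28710864 ≈ 0.58687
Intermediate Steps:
t = 39/7 (t = 6 + (⅐)*(-3) = 6 - 3/7 = 39/7 ≈ 5.5714)
k(P, S) = -177 (k(P, S) = -2 - 175 = -177)
s = 179/84 (s = ⅔ + ((39/7)/4 + 3/1)/3 = ⅔ + ((39/7)*(¼) + 3*1)/3 = ⅔ + (39/28 + 3)/3 = ⅔ + (⅓)*(123/28) = ⅔ + 41/28 = 179/84 ≈ 2.1310)
p(A, Z) = 105625/7056 (p(A, Z) = (-6 + 179/84)² = (-325/84)² = 105625/7056)
(p(191, 21) + 2373)/(v(14, 193) + k(-81, 93)) = (105625/7056 + 2373)/(22*193 - 177) = 16849513/(7056*(4246 - 177)) = (16849513/7056)/4069 = (16849513/7056)*(1/4069) = 16849513/28710864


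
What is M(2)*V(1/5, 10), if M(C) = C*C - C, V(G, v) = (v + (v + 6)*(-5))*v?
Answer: -1400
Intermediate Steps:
V(G, v) = v*(-30 - 4*v) (V(G, v) = (v + (6 + v)*(-5))*v = (v + (-30 - 5*v))*v = (-30 - 4*v)*v = v*(-30 - 4*v))
M(C) = C² - C
M(2)*V(1/5, 10) = (2*(-1 + 2))*(-2*10*(15 + 2*10)) = (2*1)*(-2*10*(15 + 20)) = 2*(-2*10*35) = 2*(-700) = -1400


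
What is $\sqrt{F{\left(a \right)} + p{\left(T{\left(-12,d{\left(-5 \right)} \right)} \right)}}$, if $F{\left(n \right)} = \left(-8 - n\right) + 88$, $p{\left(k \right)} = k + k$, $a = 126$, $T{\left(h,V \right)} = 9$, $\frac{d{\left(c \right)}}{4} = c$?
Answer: $2 i \sqrt{7} \approx 5.2915 i$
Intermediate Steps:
$d{\left(c \right)} = 4 c$
$p{\left(k \right)} = 2 k$
$F{\left(n \right)} = 80 - n$
$\sqrt{F{\left(a \right)} + p{\left(T{\left(-12,d{\left(-5 \right)} \right)} \right)}} = \sqrt{\left(80 - 126\right) + 2 \cdot 9} = \sqrt{\left(80 - 126\right) + 18} = \sqrt{-46 + 18} = \sqrt{-28} = 2 i \sqrt{7}$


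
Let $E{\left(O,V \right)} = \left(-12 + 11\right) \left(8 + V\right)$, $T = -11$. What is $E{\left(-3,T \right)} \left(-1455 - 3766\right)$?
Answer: $-15663$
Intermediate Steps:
$E{\left(O,V \right)} = -8 - V$ ($E{\left(O,V \right)} = - (8 + V) = -8 - V$)
$E{\left(-3,T \right)} \left(-1455 - 3766\right) = \left(-8 - -11\right) \left(-1455 - 3766\right) = \left(-8 + 11\right) \left(-1455 - 3766\right) = 3 \left(-5221\right) = -15663$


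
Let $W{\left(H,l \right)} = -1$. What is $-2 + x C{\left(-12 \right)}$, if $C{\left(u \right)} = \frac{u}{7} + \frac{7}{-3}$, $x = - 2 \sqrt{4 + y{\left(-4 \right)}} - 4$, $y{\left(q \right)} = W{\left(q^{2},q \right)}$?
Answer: $\frac{298}{21} + \frac{170 \sqrt{3}}{21} \approx 28.212$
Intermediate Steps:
$y{\left(q \right)} = -1$
$x = -4 - 2 \sqrt{3}$ ($x = - 2 \sqrt{4 - 1} - 4 = - 2 \sqrt{3} - 4 = -4 - 2 \sqrt{3} \approx -7.4641$)
$C{\left(u \right)} = - \frac{7}{3} + \frac{u}{7}$ ($C{\left(u \right)} = u \frac{1}{7} + 7 \left(- \frac{1}{3}\right) = \frac{u}{7} - \frac{7}{3} = - \frac{7}{3} + \frac{u}{7}$)
$-2 + x C{\left(-12 \right)} = -2 + \left(-4 - 2 \sqrt{3}\right) \left(- \frac{7}{3} + \frac{1}{7} \left(-12\right)\right) = -2 + \left(-4 - 2 \sqrt{3}\right) \left(- \frac{7}{3} - \frac{12}{7}\right) = -2 + \left(-4 - 2 \sqrt{3}\right) \left(- \frac{85}{21}\right) = -2 + \left(\frac{340}{21} + \frac{170 \sqrt{3}}{21}\right) = \frac{298}{21} + \frac{170 \sqrt{3}}{21}$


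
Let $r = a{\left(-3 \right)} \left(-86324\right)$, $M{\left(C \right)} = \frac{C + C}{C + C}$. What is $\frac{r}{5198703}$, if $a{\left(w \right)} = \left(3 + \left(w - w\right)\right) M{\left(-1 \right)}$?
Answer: $- \frac{86324}{1732901} \approx -0.049815$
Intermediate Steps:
$M{\left(C \right)} = 1$ ($M{\left(C \right)} = \frac{2 C}{2 C} = 2 C \frac{1}{2 C} = 1$)
$a{\left(w \right)} = 3$ ($a{\left(w \right)} = \left(3 + \left(w - w\right)\right) 1 = \left(3 + 0\right) 1 = 3 \cdot 1 = 3$)
$r = -258972$ ($r = 3 \left(-86324\right) = -258972$)
$\frac{r}{5198703} = - \frac{258972}{5198703} = \left(-258972\right) \frac{1}{5198703} = - \frac{86324}{1732901}$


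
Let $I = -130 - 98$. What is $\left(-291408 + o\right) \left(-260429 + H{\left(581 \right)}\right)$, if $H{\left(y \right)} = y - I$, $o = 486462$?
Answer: $-50639919480$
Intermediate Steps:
$I = -228$
$H{\left(y \right)} = 228 + y$ ($H{\left(y \right)} = y - -228 = y + 228 = 228 + y$)
$\left(-291408 + o\right) \left(-260429 + H{\left(581 \right)}\right) = \left(-291408 + 486462\right) \left(-260429 + \left(228 + 581\right)\right) = 195054 \left(-260429 + 809\right) = 195054 \left(-259620\right) = -50639919480$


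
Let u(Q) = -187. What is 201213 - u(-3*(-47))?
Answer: 201400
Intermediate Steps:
201213 - u(-3*(-47)) = 201213 - 1*(-187) = 201213 + 187 = 201400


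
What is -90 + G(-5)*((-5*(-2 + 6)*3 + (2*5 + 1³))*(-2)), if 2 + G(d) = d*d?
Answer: 2164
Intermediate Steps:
G(d) = -2 + d² (G(d) = -2 + d*d = -2 + d²)
-90 + G(-5)*((-5*(-2 + 6)*3 + (2*5 + 1³))*(-2)) = -90 + (-2 + (-5)²)*((-5*(-2 + 6)*3 + (2*5 + 1³))*(-2)) = -90 + (-2 + 25)*((-5*4*3 + (10 + 1))*(-2)) = -90 + 23*((-20*3 + 11)*(-2)) = -90 + 23*((-60 + 11)*(-2)) = -90 + 23*(-49*(-2)) = -90 + 23*98 = -90 + 2254 = 2164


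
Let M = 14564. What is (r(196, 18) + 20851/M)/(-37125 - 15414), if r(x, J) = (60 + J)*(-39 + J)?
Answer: 23834981/765177996 ≈ 0.031150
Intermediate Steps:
r(x, J) = (-39 + J)*(60 + J)
(r(196, 18) + 20851/M)/(-37125 - 15414) = ((-2340 + 18² + 21*18) + 20851/14564)/(-37125 - 15414) = ((-2340 + 324 + 378) + 20851*(1/14564))/(-52539) = (-1638 + 20851/14564)*(-1/52539) = -23834981/14564*(-1/52539) = 23834981/765177996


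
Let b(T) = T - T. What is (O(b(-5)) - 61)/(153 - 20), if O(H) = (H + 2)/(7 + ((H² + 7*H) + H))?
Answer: -425/931 ≈ -0.45650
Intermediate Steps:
b(T) = 0
O(H) = (2 + H)/(7 + H² + 8*H) (O(H) = (2 + H)/(7 + (H² + 8*H)) = (2 + H)/(7 + H² + 8*H))
(O(b(-5)) - 61)/(153 - 20) = ((2 + 0)/(7 + 0² + 8*0) - 61)/(153 - 20) = (2/(7 + 0 + 0) - 61)/133 = (2/7 - 61)*(1/133) = -425/7*1/133 = -425/931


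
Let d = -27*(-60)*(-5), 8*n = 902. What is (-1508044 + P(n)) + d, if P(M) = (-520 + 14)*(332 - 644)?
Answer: -1358272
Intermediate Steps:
n = 451/4 (n = (⅛)*902 = 451/4 ≈ 112.75)
d = -8100 (d = 1620*(-5) = -8100)
P(M) = 157872 (P(M) = -506*(-312) = 157872)
(-1508044 + P(n)) + d = (-1508044 + 157872) - 8100 = -1350172 - 8100 = -1358272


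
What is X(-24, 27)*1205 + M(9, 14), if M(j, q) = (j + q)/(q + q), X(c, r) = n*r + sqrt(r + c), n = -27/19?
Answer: -24596023/532 + 1205*sqrt(3) ≈ -44146.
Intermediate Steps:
n = -27/19 (n = -27*1/19 = -27/19 ≈ -1.4211)
X(c, r) = sqrt(c + r) - 27*r/19 (X(c, r) = -27*r/19 + sqrt(r + c) = -27*r/19 + sqrt(c + r) = sqrt(c + r) - 27*r/19)
M(j, q) = (j + q)/(2*q) (M(j, q) = (j + q)/((2*q)) = (j + q)*(1/(2*q)) = (j + q)/(2*q))
X(-24, 27)*1205 + M(9, 14) = (sqrt(-24 + 27) - 27/19*27)*1205 + (1/2)*(9 + 14)/14 = (sqrt(3) - 729/19)*1205 + (1/2)*(1/14)*23 = (-729/19 + sqrt(3))*1205 + 23/28 = (-878445/19 + 1205*sqrt(3)) + 23/28 = -24596023/532 + 1205*sqrt(3)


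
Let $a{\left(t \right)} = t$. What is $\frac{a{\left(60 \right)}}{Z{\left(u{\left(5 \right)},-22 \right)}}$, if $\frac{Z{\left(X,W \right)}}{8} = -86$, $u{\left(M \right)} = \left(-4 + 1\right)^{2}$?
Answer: $- \frac{15}{172} \approx -0.087209$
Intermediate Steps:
$u{\left(M \right)} = 9$ ($u{\left(M \right)} = \left(-3\right)^{2} = 9$)
$Z{\left(X,W \right)} = -688$ ($Z{\left(X,W \right)} = 8 \left(-86\right) = -688$)
$\frac{a{\left(60 \right)}}{Z{\left(u{\left(5 \right)},-22 \right)}} = \frac{60}{-688} = 60 \left(- \frac{1}{688}\right) = - \frac{15}{172}$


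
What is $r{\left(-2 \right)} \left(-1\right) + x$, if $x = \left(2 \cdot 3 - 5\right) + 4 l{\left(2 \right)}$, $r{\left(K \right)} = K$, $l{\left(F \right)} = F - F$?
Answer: $3$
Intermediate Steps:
$l{\left(F \right)} = 0$
$x = 1$ ($x = \left(2 \cdot 3 - 5\right) + 4 \cdot 0 = \left(6 - 5\right) + 0 = 1 + 0 = 1$)
$r{\left(-2 \right)} \left(-1\right) + x = \left(-2\right) \left(-1\right) + 1 = 2 + 1 = 3$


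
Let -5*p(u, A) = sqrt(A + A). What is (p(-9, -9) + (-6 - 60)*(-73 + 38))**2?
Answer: 133402482/25 - 2772*I*sqrt(2) ≈ 5.3361e+6 - 3920.2*I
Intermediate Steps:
p(u, A) = -sqrt(2)*sqrt(A)/5 (p(u, A) = -sqrt(A + A)/5 = -sqrt(2)*sqrt(A)/5)
(p(-9, -9) + (-6 - 60)*(-73 + 38))**2 = (-sqrt(2)*sqrt(-9)/5 + (-6 - 60)*(-73 + 38))**2 = (-sqrt(2)*3*I/5 - 66*(-35))**2 = (-3*I*sqrt(2)/5 + 2310)**2 = (2310 - 3*I*sqrt(2)/5)**2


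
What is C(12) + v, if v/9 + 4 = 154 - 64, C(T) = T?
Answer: 786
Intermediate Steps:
v = 774 (v = -36 + 9*(154 - 64) = -36 + 9*90 = -36 + 810 = 774)
C(12) + v = 12 + 774 = 786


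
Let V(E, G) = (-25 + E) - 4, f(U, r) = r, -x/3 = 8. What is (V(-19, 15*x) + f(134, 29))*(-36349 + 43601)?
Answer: -137788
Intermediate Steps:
x = -24 (x = -3*8 = -24)
V(E, G) = -29 + E
(V(-19, 15*x) + f(134, 29))*(-36349 + 43601) = ((-29 - 19) + 29)*(-36349 + 43601) = (-48 + 29)*7252 = -19*7252 = -137788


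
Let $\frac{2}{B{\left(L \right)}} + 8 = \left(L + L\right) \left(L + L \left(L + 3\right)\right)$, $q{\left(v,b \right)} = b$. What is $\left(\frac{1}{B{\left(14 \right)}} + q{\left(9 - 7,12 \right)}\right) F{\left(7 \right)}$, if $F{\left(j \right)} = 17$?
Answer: $60112$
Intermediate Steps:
$B{\left(L \right)} = \frac{2}{-8 + 2 L \left(L + L \left(3 + L\right)\right)}$ ($B{\left(L \right)} = \frac{2}{-8 + \left(L + L\right) \left(L + L \left(L + 3\right)\right)} = \frac{2}{-8 + 2 L \left(L + L \left(3 + L\right)\right)}$)
$\left(\frac{1}{B{\left(14 \right)}} + q{\left(9 - 7,12 \right)}\right) F{\left(7 \right)} = \left(\frac{1}{\frac{1}{-4 + 14^{3} + 4 \cdot 14^{2}}} + 12\right) 17 = \left(\frac{1}{\frac{1}{-4 + 2744 + 4 \cdot 196}} + 12\right) 17 = \left(\frac{1}{\frac{1}{-4 + 2744 + 784}} + 12\right) 17 = \left(\frac{1}{\frac{1}{3524}} + 12\right) 17 = \left(3524 + 12\right) 17 = 3536 \cdot 17 = 60112$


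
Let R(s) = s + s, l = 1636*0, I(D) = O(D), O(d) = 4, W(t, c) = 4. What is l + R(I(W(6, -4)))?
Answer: 8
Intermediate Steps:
I(D) = 4
l = 0
R(s) = 2*s
l + R(I(W(6, -4))) = 0 + 2*4 = 0 + 8 = 8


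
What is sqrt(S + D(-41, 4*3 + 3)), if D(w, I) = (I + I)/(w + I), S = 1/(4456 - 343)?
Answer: I*sqrt(366452762)/17823 ≈ 1.0741*I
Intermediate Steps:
S = 1/4113 ≈ 0.00024313
D(w, I) = 2*I/(I + w) (D(w, I) = (2*I)/(I + w) = 2*I/(I + w))
sqrt(S + D(-41, 4*3 + 3)) = sqrt(1/4113 + 2*(4*3 + 3)/((4*3 + 3) - 41)) = sqrt(1/4113 + 2*(12 + 3)/((12 + 3) - 41)) = sqrt(1/4113 + 2*15/(15 - 41)) = sqrt(1/4113 + 2*15/(-26)) = sqrt(1/4113 + 2*15*(-1/26)) = sqrt(1/4113 - 15/13) = sqrt(-61682/53469) = I*sqrt(366452762)/17823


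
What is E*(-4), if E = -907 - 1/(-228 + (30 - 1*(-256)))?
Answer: 105214/29 ≈ 3628.1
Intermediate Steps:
E = -52607/58 (E = -907 - 1/(-228 + (30 + 256)) = -907 - 1/(-228 + 286) = -907 - 1/58 = -52607/58 ≈ -907.02)
E*(-4) = -52607/58*(-4) = 105214/29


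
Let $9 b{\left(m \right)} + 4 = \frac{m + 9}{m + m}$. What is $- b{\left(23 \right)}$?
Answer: $\frac{76}{207} \approx 0.36715$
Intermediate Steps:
$b{\left(m \right)} = - \frac{4}{9} + \frac{9 + m}{18 m}$ ($b{\left(m \right)} = - \frac{4}{9} + \frac{\left(m + 9\right) \frac{1}{m + m}}{9} = - \frac{4}{9} + \frac{\left(9 + m\right) \frac{1}{2 m}}{9} = - \frac{4}{9} + \frac{\frac{1}{2} \frac{1}{m} \left(9 + m\right)}{9} = - \frac{4}{9} + \frac{9 + m}{18 m}$)
$- b{\left(23 \right)} = - \frac{9 - 161}{18 \cdot 23} = - \frac{-152}{18 \cdot 23} = \left(-1\right) \left(- \frac{76}{207}\right) = \frac{76}{207}$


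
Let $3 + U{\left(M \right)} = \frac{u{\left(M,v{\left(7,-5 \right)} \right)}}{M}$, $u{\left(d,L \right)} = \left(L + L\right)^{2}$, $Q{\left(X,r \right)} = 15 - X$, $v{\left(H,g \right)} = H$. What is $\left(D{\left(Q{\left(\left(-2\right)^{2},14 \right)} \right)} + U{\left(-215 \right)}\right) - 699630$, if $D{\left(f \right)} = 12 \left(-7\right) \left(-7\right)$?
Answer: $- \frac{150294871}{215} \approx -6.9905 \cdot 10^{5}$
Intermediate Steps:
$D{\left(f \right)} = 588$ ($D{\left(f \right)} = \left(-84\right) \left(-7\right) = 588$)
$u{\left(d,L \right)} = 4 L^{2}$ ($u{\left(d,L \right)} = \left(2 L\right)^{2} = 4 L^{2}$)
$U{\left(M \right)} = -3 + \frac{196}{M}$ ($U{\left(M \right)} = -3 + \frac{4 \cdot 7^{2}}{M} = -3 + \frac{4 \cdot 49}{M} = -3 + \frac{196}{M}$)
$\left(D{\left(Q{\left(\left(-2\right)^{2},14 \right)} \right)} + U{\left(-215 \right)}\right) - 699630 = \left(588 - \left(3 - \frac{196}{-215}\right)\right) - 699630 = \left(588 + \left(-3 + 196 \left(- \frac{1}{215}\right)\right)\right) - 699630 = \left(588 - \frac{841}{215}\right) - 699630 = \frac{125579}{215} - 699630 = - \frac{150294871}{215}$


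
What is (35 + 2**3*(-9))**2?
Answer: 1369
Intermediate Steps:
(35 + 2**3*(-9))**2 = (35 + 8*(-9))**2 = (35 - 72)**2 = (-37)**2 = 1369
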